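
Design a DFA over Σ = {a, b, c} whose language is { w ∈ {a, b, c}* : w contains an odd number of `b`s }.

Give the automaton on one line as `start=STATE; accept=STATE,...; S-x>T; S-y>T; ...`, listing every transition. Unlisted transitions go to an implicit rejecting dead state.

start=s0; accept=s1; s0-a>s0; s0-b>s1; s0-c>s0; s1-a>s1; s1-b>s0; s1-c>s1

The only thing that matters is how many `b`s have appeared, reduced mod 2. Use one state per residue: s0 for 0, …, s1 for 1. Reading `b` moves to the next residue; anything else stays put. s1 is accepting.
A 2-state machine:
        a   b   c  
>  s0   s0  s1  s0 
 * s1   s1  s0  s1 
(> = start, * = accepting)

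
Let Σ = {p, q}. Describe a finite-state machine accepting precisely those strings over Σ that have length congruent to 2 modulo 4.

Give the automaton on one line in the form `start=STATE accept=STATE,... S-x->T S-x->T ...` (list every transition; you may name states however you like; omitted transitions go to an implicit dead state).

start=A accept=C A-p->B A-q->B B-p->C B-q->C C-p->D C-q->D D-p->A D-q->A

Count input length modulo 4: every symbol advances one step around the cycle A → B → C → D → A. Accept at C.
A 4-state machine:
       p  q 
>  A   B  B 
   B   C  C 
 * C   D  D 
   D   A  A 
(> = start, * = accepting)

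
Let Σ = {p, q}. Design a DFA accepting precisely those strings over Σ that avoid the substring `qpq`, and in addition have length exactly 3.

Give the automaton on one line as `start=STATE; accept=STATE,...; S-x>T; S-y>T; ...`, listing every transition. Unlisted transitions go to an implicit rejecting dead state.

start=A; accept=F; A-p>B; A-q>C; B-p>D; B-q>D; C-p>E; C-q>D; D-p>F; D-q>F; E-p>F; E-q>G; F-p>G; F-q>G; G-p>G; G-q>G

Handle the two conditions separately and then intersect. One (4 states) tracks partial matches of the forbidden pattern `qpq`; the other (5 states) tracks the input length, saturating at 4. Each combined state is a pair, one component from each; accept when both components accept. Equivalent product states are then merged.
A 7-state machine:
       p  q 
>  A   B  C 
   B   D  D 
   C   E  D 
   D   F  F 
   E   F  G 
 * F   G  G 
   G   G  G 
(> = start, * = accepting)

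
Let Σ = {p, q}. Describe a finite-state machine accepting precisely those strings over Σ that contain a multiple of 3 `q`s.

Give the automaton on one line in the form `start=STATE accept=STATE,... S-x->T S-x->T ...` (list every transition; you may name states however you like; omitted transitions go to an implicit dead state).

start=s0 accept=s0 s0-p->s0 s0-q->s1 s1-p->s1 s1-q->s2 s2-p->s2 s2-q->s0

The only thing that matters is how many `q`s have appeared, reduced mod 3. Use one state per residue: s0 for 0, …, s2 for 2. Reading `q` moves to the next residue; anything else stays put. s0 is accepting.
        p   q  
>* s0   s0  s1 
   s1   s1  s2 
   s2   s2  s0 
(> = start, * = accepting)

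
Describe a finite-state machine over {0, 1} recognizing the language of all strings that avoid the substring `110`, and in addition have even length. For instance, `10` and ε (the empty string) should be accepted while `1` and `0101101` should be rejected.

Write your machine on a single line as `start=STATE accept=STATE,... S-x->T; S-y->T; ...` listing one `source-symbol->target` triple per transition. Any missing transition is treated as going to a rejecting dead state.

Handle the two conditions separately and then intersect. One (4 states) tracks partial matches of the forbidden pattern `110`; the other (2 states) tracks the input length modulo 2. Each combined state is a pair, one component from each; accept when both components accept.
8 states suffice.
        0   1  
>* S0   S1  S2 
   S1   S0  S3 
   S2   S0  S4 
 * S3   S1  S5 
 * S4   S6  S5 
   S5   S7  S4 
   S6   S7  S7 
   S7   S6  S6 
(> = start, * = accepting)

start=S0; accept=S0,S3,S4; S0-0->S1; S0-1->S2; S1-0->S0; S1-1->S3; S2-0->S0; S2-1->S4; S3-0->S1; S3-1->S5; S4-0->S6; S4-1->S5; S5-0->S7; S5-1->S4; S6-0->S7; S6-1->S7; S7-0->S6; S7-1->S6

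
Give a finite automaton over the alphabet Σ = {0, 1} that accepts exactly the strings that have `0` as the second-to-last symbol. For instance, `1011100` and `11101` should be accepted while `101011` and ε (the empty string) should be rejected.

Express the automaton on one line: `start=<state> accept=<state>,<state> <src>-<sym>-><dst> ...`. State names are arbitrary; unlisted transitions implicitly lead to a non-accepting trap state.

Because acceptance depends on a position counted from the end, the machine has to buffer the most recent 2 symbols. Make each state the string of the last up-to-2 symbols read; on input `x` shift the window left and append `x`. Accept when the buffered window has length 2 and begins with `0`.
7 states suffice.
        0   1  
>  s0   s1  s2 
   s1   s3  s4 
   s2   s5  s6 
 * s3   s3  s4 
 * s4   s5  s6 
   s5   s3  s4 
   s6   s5  s6 
(> = start, * = accepting)

start=s0 accept=s3,s4 s0-0->s1 s0-1->s2 s1-0->s3 s1-1->s4 s2-0->s5 s2-1->s6 s3-0->s3 s3-1->s4 s4-0->s5 s4-1->s6 s5-0->s3 s5-1->s4 s6-0->s5 s6-1->s6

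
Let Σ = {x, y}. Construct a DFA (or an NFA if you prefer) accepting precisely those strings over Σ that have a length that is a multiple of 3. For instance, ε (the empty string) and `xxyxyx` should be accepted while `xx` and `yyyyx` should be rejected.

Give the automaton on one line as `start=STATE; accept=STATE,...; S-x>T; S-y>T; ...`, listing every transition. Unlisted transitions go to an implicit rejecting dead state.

start=s0; accept=s0; s0-x>s1; s0-y>s1; s1-x>s2; s1-y>s2; s2-x>s0; s2-y>s0

Count input length modulo 3: every symbol advances one step around the cycle s0 → s1 → s2 → s0. Accept at s0.
With 3 states:
        x   y  
>* s0   s1  s1 
   s1   s2  s2 
   s2   s0  s0 
(> = start, * = accepting)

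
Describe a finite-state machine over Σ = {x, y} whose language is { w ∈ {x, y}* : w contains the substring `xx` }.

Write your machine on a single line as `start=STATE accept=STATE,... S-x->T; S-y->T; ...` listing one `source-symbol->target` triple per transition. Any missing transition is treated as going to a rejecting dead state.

start=A; accept=C; A-x->B; A-y->A; B-x->C; B-y->A; C-x->C; C-y->C

Track how much of `xx` has been matched so far: state A is no progress, C is the absorbing accept state reached once `xx` has occurred. Intermediate states record partial matches; on a mismatch, fall back to the longest reusable overlap.
With 3 states:
       x  y 
>  A   B  A 
   B   C  A 
 * C   C  C 
(> = start, * = accepting)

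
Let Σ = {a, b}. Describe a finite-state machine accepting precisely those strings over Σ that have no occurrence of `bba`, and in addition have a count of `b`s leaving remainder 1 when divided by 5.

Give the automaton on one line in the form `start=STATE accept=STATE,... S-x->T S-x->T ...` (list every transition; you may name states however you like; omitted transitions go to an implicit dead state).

Run two small machines in parallel and take their product. One (4 states) tracks partial matches of the forbidden pattern `bba`; the other (5 states) tracks the count of `b`s modulo 5. Each combined state is a pair, one component from each; accept when both components accept. Minimizing collapses redundant product states.
A 16-state machine:
          a    b  
>  s0     s0   s1 
 * s1     s2   s3 
 * s2     s2   s4 
   s3     s5   s6 
   s4     s7   s6 
   s5     s5   s5 
   s6     s5   s8 
   s7     s7   s9 
   s8     s5  s10 
   s9    s11   s8 
   s10    s5  s12 
   s11   s11  s13 
 * s12    s5   s3 
   s13   s14  s10 
   s14   s14  s15 
   s15    s0  s12 
(> = start, * = accepting)

start=s0 accept=s1,s2,s12 s0-a->s0 s0-b->s1 s1-a->s2 s1-b->s3 s2-a->s2 s2-b->s4 s3-a->s5 s3-b->s6 s4-a->s7 s4-b->s6 s5-a->s5 s5-b->s5 s6-a->s5 s6-b->s8 s7-a->s7 s7-b->s9 s8-a->s5 s8-b->s10 s9-a->s11 s9-b->s8 s10-a->s5 s10-b->s12 s11-a->s11 s11-b->s13 s12-a->s5 s12-b->s3 s13-a->s14 s13-b->s10 s14-a->s14 s14-b->s15 s15-a->s0 s15-b->s12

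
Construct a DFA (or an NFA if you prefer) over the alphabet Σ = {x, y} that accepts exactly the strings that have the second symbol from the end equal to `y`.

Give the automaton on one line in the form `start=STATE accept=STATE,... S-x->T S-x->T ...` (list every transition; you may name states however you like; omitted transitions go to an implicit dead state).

A DFA must remember the last 2 symbols (since which symbol is second-to-last isn't known until the input ends). Use one state per possible window of the last ≤2 symbols; accept from those whose window starts with `y`.
        x   y  
>  S0   S1  S2 
   S1   S3  S4 
   S2   S5  S6 
   S3   S3  S4 
   S4   S5  S6 
 * S5   S3  S4 
 * S6   S5  S6 
(> = start, * = accepting)

start=S0 accept=S5,S6 S0-x->S1 S0-y->S2 S1-x->S3 S1-y->S4 S2-x->S5 S2-y->S6 S3-x->S3 S3-y->S4 S4-x->S5 S4-y->S6 S5-x->S3 S5-y->S4 S6-x->S5 S6-y->S6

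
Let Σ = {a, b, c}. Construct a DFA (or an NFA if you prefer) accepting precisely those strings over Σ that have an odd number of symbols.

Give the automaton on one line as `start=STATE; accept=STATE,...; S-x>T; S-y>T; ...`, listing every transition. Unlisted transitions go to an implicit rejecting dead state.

Count input length modulo 2: every symbol advances one step around the cycle s0 → s1 → s0. Accept at s1.
2 states suffice.
        a   b   c  
>  s0   s1  s1  s1 
 * s1   s0  s0  s0 
(> = start, * = accepting)

start=s0; accept=s1; s0-a>s1; s0-b>s1; s0-c>s1; s1-a>s0; s1-b>s0; s1-c>s0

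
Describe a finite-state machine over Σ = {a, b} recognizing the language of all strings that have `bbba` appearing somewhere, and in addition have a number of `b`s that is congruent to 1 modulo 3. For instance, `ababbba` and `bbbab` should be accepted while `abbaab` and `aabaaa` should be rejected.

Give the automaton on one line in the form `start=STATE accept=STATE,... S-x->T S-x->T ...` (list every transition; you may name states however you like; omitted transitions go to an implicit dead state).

start=S0 accept=S12 S0-a->S0 S0-b->S1 S1-a->S2 S1-b->S3 S2-a->S2 S2-b->S4 S3-a->S5 S3-b->S6 S4-a->S5 S4-b->S7 S5-a->S5 S5-b->S8 S6-a->S9 S6-b->S10 S7-a->S0 S7-b->S10 S8-a->S0 S8-b->S11 S9-a->S9 S9-b->S12 S10-a->S12 S10-b->S13 S11-a->S2 S11-b->S13 S12-a->S12 S12-b->S14 S13-a->S14 S13-b->S6 S14-a->S14 S14-b->S9

Handle the two conditions separately and then intersect. One (5 states) tracks whether and how much of `bbba` has been seen; the other (3 states) tracks the count of `b`s modulo 3. Each combined state is a pair, one component from each; accept when both components accept.
          a    b  
>  S0     S0   S1 
   S1     S2   S3 
   S2     S2   S4 
   S3     S5   S6 
   S4     S5   S7 
   S5     S5   S8 
   S6     S9  S10 
   S7     S0  S10 
   S8     S0  S11 
   S9     S9  S12 
   S10   S12  S13 
   S11    S2  S13 
 * S12   S12  S14 
   S13   S14   S6 
   S14   S14   S9 
(> = start, * = accepting)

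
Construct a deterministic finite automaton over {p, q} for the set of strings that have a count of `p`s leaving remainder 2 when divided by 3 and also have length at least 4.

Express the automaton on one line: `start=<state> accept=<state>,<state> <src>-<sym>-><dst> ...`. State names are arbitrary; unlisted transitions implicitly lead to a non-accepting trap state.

Run two small machines in parallel and take their product. The first has 3 states tracking the count of `p`s modulo 3; the second has 6 states tracking the input length, saturating at 5. A product state is a pair (one from each), accepting exactly when both do. After merging equivalent states the machine shrinks.
With 9 states:
        p   q  
>  s0   s1  s2 
   s1   s3  s4 
   s2   s4  s5 
   s3   s5  s6 
   s4   s6  s7 
   s5   s7  s5 
   s6   s5  s8 
   s7   s8  s7 
 * s8   s5  s8 
(> = start, * = accepting)

start=s0 accept=s8 s0-p->s1 s0-q->s2 s1-p->s3 s1-q->s4 s2-p->s4 s2-q->s5 s3-p->s5 s3-q->s6 s4-p->s6 s4-q->s7 s5-p->s7 s5-q->s5 s6-p->s5 s6-q->s8 s7-p->s8 s7-q->s7 s8-p->s5 s8-q->s8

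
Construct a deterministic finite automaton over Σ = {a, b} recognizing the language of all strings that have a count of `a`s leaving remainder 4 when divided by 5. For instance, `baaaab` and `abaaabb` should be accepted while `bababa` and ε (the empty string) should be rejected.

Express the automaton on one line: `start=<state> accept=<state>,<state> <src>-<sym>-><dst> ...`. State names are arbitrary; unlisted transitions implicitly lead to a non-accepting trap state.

start=s0 accept=s4 s0-a->s1 s0-b->s0 s1-a->s2 s1-b->s1 s2-a->s3 s2-b->s2 s3-a->s4 s3-b->s3 s4-a->s0 s4-b->s4

The only thing that matters is how many `a`s have appeared, reduced mod 5. Use one state per residue: s0 for 0, …, s4 for 4. Reading `a` moves to the next residue; anything else stays put. s4 is accepting.
A 5-state machine:
        a   b  
>  s0   s1  s0 
   s1   s2  s1 
   s2   s3  s2 
   s3   s4  s3 
 * s4   s0  s4 
(> = start, * = accepting)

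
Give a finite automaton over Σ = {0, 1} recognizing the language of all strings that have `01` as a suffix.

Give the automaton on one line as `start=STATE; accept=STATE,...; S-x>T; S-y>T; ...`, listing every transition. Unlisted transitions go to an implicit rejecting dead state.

start=A; accept=C; A-0>B; A-1>A; B-0>B; B-1>C; C-0>B; C-1>A

Let each state record the length of the longest suffix of the input read so far that is also a prefix of `01`. B means the last symbol is `0`; C means the last 2 symbols are `01`. Accept only at C, where the string currently ends in `01`.
       0  1 
>  A   B  A 
   B   B  C 
 * C   B  A 
(> = start, * = accepting)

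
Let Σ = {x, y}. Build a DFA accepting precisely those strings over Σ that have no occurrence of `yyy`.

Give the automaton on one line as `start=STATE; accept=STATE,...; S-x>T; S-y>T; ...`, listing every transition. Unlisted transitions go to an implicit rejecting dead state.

Track partial matches of the forbidden pattern `yyy`. State D is a dead state reached once `yyy` has occurred; every other state accepts. A means no part of `yyy` is currently matched.
4 states suffice.
       x  y 
>* A   A  B 
 * B   A  C 
 * C   A  D 
   D   D  D 
(> = start, * = accepting)

start=A; accept=A,B,C; A-x>A; A-y>B; B-x>A; B-y>C; C-x>A; C-y>D; D-x>D; D-y>D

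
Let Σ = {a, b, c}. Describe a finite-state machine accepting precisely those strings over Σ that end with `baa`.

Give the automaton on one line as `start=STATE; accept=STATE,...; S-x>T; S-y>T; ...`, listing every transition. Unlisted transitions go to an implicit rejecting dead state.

Remember how much of `baa` the current input suffix matches. State s0 means no match yet; s1 means the last symbol is `b`; s2 means the last 2 symbols are `ba`; s3 means the last 3 symbols are `baa`. Only s3 accepts. On a mismatch, fall back to the longest proper suffix that is still a prefix of `baa`.
With 4 states:
        a   b   c  
>  s0   s0  s1  s0 
   s1   s2  s1  s0 
   s2   s3  s1  s0 
 * s3   s0  s1  s0 
(> = start, * = accepting)

start=s0; accept=s3; s0-a>s0; s0-b>s1; s0-c>s0; s1-a>s2; s1-b>s1; s1-c>s0; s2-a>s3; s2-b>s1; s2-c>s0; s3-a>s0; s3-b>s1; s3-c>s0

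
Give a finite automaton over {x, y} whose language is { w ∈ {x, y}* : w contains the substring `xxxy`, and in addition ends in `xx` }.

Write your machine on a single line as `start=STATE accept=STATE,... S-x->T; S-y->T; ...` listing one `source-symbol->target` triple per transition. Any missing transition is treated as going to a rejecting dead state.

start=q0; accept=q6; q0-x->q1; q0-y->q0; q1-x->q2; q1-y->q0; q2-x->q3; q2-y->q0; q3-x->q3; q3-y->q4; q4-x->q5; q4-y->q4; q5-x->q6; q5-y->q4; q6-x->q6; q6-y->q4

Build one automaton per condition and run them in lockstep. One (5 states) tracks whether and how much of `xxxy` has been seen; the other (3 states) tracks how much of the suffix `xx` has currently been matched. Each combined state is a pair, one component from each; accept when both components accept.
A 7-state machine:
        x   y  
>  q0   q1  q0 
   q1   q2  q0 
   q2   q3  q0 
   q3   q3  q4 
   q4   q5  q4 
   q5   q6  q4 
 * q6   q6  q4 
(> = start, * = accepting)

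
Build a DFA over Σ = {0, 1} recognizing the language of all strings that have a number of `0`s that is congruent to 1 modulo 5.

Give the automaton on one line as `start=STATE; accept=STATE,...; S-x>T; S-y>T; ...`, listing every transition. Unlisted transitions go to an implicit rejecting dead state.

Keep the running count of `0`s modulo 5: each `0` advances along the cycle q0 → q1 → q2 → q3 → q4 → q0 while other symbols loop. Accept at q1.
With 5 states:
        0   1  
>  q0   q1  q0 
 * q1   q2  q1 
   q2   q3  q2 
   q3   q4  q3 
   q4   q0  q4 
(> = start, * = accepting)

start=q0; accept=q1; q0-0>q1; q0-1>q0; q1-0>q2; q1-1>q1; q2-0>q3; q2-1>q2; q3-0>q4; q3-1>q3; q4-0>q0; q4-1>q4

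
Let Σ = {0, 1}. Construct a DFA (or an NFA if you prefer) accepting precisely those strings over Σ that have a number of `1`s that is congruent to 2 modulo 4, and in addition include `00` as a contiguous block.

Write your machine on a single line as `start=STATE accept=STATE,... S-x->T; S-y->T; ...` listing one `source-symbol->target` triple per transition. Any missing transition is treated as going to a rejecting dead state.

Handle the two conditions separately and then intersect. One (4 states) tracks the count of `1`s modulo 4; the other (3 states) tracks whether and how much of `00` has been seen. Each combined state is a pair, one component from each; accept when both components accept.
12 states suffice.
       0  1 
>  A   B  C 
   B   D  C 
   C   E  F 
   D   D  G 
   E   G  F 
   F   H  I 
   G   G  J 
   H   J  I 
   I   K  A 
 * J   J  L 
   K   L  A 
   L   L  D 
(> = start, * = accepting)

start=A; accept=J; A-0->B; A-1->C; B-0->D; B-1->C; C-0->E; C-1->F; D-0->D; D-1->G; E-0->G; E-1->F; F-0->H; F-1->I; G-0->G; G-1->J; H-0->J; H-1->I; I-0->K; I-1->A; J-0->J; J-1->L; K-0->L; K-1->A; L-0->L; L-1->D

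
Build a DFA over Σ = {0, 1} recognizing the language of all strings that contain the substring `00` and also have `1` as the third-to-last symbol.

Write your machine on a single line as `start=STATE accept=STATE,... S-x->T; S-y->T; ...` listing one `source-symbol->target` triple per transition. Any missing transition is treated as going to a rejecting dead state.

start=A; accept=L,R,S,T; A-0->B; A-1->C; B-0->D; B-1->E; C-0->F; C-1->G; D-0->H; D-1->I; E-0->J; E-1->K; F-0->L; F-1->M; G-0->N; G-1->O; H-0->H; H-1->I; I-0->P; I-1->Q; J-0->L; J-1->M; K-0->N; K-1->O; L-0->H; L-1->I; M-0->J; M-1->K; N-0->L; N-1->M; O-0->N; O-1->O; P-0->L; P-1->R; Q-0->S; Q-1->T; R-0->P; R-1->Q; S-0->L; S-1->R; T-0->S; T-1->T

Handle the two conditions separately and then intersect. One (3 states) tracks whether and how much of `00` has been seen; the other (15 states) tracks the last 3 symbols read. Each combined state is a pair, one component from each; accept when both components accept.
       0  1 
>  A   B  C 
   B   D  E 
   C   F  G 
   D   H  I 
   E   J  K 
   F   L  M 
   G   N  O 
   H   H  I 
   I   P  Q 
   J   L  M 
   K   N  O 
 * L   H  I 
   M   J  K 
   N   L  M 
   O   N  O 
   P   L  R 
   Q   S  T 
 * R   P  Q 
 * S   L  R 
 * T   S  T 
(> = start, * = accepting)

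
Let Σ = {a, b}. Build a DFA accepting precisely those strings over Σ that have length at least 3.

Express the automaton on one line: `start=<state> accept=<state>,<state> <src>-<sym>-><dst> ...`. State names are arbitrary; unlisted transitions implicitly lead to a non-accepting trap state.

We only need to distinguish lengths 0, 1, …, 3, and '>3'. Chain q0 → q1 → q2 → q3 → q4 on every symbol, with q4 looping. Accepting states: {q3, q4}.
A 5-state machine:
        a   b  
>  q0   q1  q1 
   q1   q2  q2 
   q2   q3  q3 
 * q3   q4  q4 
 * q4   q4  q4 
(> = start, * = accepting)

start=q0 accept=q3,q4 q0-a->q1 q0-b->q1 q1-a->q2 q1-b->q2 q2-a->q3 q2-b->q3 q3-a->q4 q3-b->q4 q4-a->q4 q4-b->q4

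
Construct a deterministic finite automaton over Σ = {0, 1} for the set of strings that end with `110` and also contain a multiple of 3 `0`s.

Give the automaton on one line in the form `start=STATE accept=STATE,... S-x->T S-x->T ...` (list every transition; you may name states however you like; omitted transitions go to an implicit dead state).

start=s0 accept=s5 s0-0->s1 s0-1->s0 s1-0->s2 s1-1->s1 s2-0->s0 s2-1->s3 s3-0->s0 s3-1->s4 s4-0->s5 s4-1->s4 s5-0->s1 s5-1->s0

Build one automaton per condition and run them in lockstep. The first has 4 states tracking how much of the suffix `110` has currently been matched; the second has 3 states tracking the count of `0`s modulo 3. A product state is a pair (one from each), accepting exactly when both do. After merging equivalent states the machine shrinks.
6 states suffice.
        0   1  
>  s0   s1  s0 
   s1   s2  s1 
   s2   s0  s3 
   s3   s0  s4 
   s4   s5  s4 
 * s5   s1  s0 
(> = start, * = accepting)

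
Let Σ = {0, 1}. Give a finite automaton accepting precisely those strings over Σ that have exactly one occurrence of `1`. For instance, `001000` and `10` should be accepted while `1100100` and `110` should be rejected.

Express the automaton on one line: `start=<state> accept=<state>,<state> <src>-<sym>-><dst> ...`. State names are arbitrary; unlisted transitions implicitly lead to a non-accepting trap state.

Count `1`s, saturating at 2: state s0 means no `1` yet, s1 means one `1` seen, s2 means more than one. Each `1` increments (capped at s2); other symbols loop. Accept from {s1}.
A 3-state machine:
        0   1  
>  s0   s0  s1 
 * s1   s1  s2 
   s2   s2  s2 
(> = start, * = accepting)

start=s0 accept=s1 s0-0->s0 s0-1->s1 s1-0->s1 s1-1->s2 s2-0->s2 s2-1->s2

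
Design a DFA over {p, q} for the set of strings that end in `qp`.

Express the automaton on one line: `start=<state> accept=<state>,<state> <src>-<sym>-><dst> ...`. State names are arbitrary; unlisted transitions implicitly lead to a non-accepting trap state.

Let each state record the length of the longest suffix of the input read so far that is also a prefix of `qp`. s1 means the last symbol is `q`; s2 means the last 2 symbols are `qp`. Accept only at s2, where the string currently ends in `qp`.
3 states suffice.
        p   q  
>  s0   s0  s1 
   s1   s2  s1 
 * s2   s0  s1 
(> = start, * = accepting)

start=s0 accept=s2 s0-p->s0 s0-q->s1 s1-p->s2 s1-q->s1 s2-p->s0 s2-q->s1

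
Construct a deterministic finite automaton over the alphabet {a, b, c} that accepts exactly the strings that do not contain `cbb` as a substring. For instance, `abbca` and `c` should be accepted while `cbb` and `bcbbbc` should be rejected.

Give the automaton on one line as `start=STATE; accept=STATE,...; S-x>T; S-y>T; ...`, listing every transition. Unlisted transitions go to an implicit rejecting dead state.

start=q0; accept=q0,q1,q2; q0-a>q0; q0-b>q0; q0-c>q1; q1-a>q0; q1-b>q2; q1-c>q1; q2-a>q0; q2-b>q3; q2-c>q1; q3-a>q3; q3-b>q3; q3-c>q3

This is the complement of 'contains `cbb`'. Use the same substring-matching states — q0 through q3 holding how much of `cbb` has just been matched — but flip the accepting set: everything except the trap q3 accepts.
A 4-state machine:
        a   b   c  
>* q0   q0  q0  q1 
 * q1   q0  q2  q1 
 * q2   q0  q3  q1 
   q3   q3  q3  q3 
(> = start, * = accepting)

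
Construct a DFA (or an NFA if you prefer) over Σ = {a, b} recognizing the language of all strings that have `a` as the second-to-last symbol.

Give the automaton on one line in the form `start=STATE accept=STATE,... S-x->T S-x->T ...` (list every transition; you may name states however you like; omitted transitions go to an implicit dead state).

Because acceptance depends on a position counted from the end, the machine has to buffer the most recent 2 symbols. Make each state the string of the last up-to-2 symbols read; on input `x` shift the window left and append `x`. Accept when the buffered window has length 2 and begins with `a`.
7 states suffice.
        a   b  
>  q0   q1  q2 
   q1   q3  q4 
   q2   q5  q6 
 * q3   q3  q4 
 * q4   q5  q6 
   q5   q3  q4 
   q6   q5  q6 
(> = start, * = accepting)

start=q0 accept=q3,q4 q0-a->q1 q0-b->q2 q1-a->q3 q1-b->q4 q2-a->q5 q2-b->q6 q3-a->q3 q3-b->q4 q4-a->q5 q4-b->q6 q5-a->q3 q5-b->q4 q6-a->q5 q6-b->q6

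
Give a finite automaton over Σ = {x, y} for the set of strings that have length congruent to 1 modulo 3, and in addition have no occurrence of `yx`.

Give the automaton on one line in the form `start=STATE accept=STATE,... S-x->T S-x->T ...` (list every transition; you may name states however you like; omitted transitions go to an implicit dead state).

start=S0 accept=S1,S2 S0-x->S1 S0-y->S2 S1-x->S3 S1-y->S4 S2-x->S5 S2-y->S4 S3-x->S0 S3-y->S6 S4-x->S5 S4-y->S6 S5-x->S5 S5-y->S5 S6-x->S5 S6-y->S2

Handle the two conditions separately and then intersect. One (3 states) tracks the input length modulo 3; the other (3 states) tracks partial matches of the forbidden pattern `yx`. Each combined state is a pair, one component from each; accept when both components accept. Minimizing collapses redundant product states.
With 7 states:
        x   y  
>  S0   S1  S2 
 * S1   S3  S4 
 * S2   S5  S4 
   S3   S0  S6 
   S4   S5  S6 
   S5   S5  S5 
   S6   S5  S2 
(> = start, * = accepting)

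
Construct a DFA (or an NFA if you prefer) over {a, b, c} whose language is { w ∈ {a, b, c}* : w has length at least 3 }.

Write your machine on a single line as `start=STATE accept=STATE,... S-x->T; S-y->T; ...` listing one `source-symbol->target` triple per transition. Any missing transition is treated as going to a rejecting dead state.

start=q0; accept=q3,q4; q0-a->q1; q0-b->q1; q0-c->q1; q1-a->q2; q1-b->q2; q1-c->q2; q2-a->q3; q2-b->q3; q2-c->q3; q3-a->q4; q3-b->q4; q3-c->q4; q4-a->q4; q4-b->q4; q4-c->q4

Count input length up to 4: every symbol moves from q0 toward q4, which means 'more than 3' and absorbs. Accept from {q3, q4}.
5 states suffice.
        a   b   c  
>  q0   q1  q1  q1 
   q1   q2  q2  q2 
   q2   q3  q3  q3 
 * q3   q4  q4  q4 
 * q4   q4  q4  q4 
(> = start, * = accepting)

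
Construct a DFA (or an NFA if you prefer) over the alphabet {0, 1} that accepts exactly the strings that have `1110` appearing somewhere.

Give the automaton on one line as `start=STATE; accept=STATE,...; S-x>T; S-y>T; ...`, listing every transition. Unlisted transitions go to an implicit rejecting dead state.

States s0..s3 record the length of the longest prefix of `1110` that matches the current input suffix. Reaching s4 means `1110` has been seen, and we stay there forever. Accept from s4.
        0   1  
>  s0   s0  s1 
   s1   s0  s2 
   s2   s0  s3 
   s3   s4  s3 
 * s4   s4  s4 
(> = start, * = accepting)

start=s0; accept=s4; s0-0>s0; s0-1>s1; s1-0>s0; s1-1>s2; s2-0>s0; s2-1>s3; s3-0>s4; s3-1>s3; s4-0>s4; s4-1>s4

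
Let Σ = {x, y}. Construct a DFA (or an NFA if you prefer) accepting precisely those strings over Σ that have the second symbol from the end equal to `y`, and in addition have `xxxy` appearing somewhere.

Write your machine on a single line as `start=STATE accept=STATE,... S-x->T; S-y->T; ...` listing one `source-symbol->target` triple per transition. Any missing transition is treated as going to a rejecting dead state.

start=s0; accept=s9,s10; s0-x->s1; s0-y->s2; s1-x->s3; s1-y->s4; s2-x->s5; s2-y->s6; s3-x->s7; s3-y->s4; s4-x->s5; s4-y->s6; s5-x->s3; s5-y->s4; s6-x->s5; s6-y->s6; s7-x->s7; s7-y->s8; s8-x->s9; s8-y->s10; s9-x->s11; s9-y->s8; s10-x->s9; s10-y->s10; s11-x->s11; s11-y->s8

Run two small machines in parallel and take their product. One (7 states) tracks the last 2 symbols read; the other (5 states) tracks whether and how much of `xxxy` has been seen. Each combined state is a pair, one component from each; accept when both components accept.
With 12 states:
          x    y  
>  s0     s1   s2 
   s1     s3   s4 
   s2     s5   s6 
   s3     s7   s4 
   s4     s5   s6 
   s5     s3   s4 
   s6     s5   s6 
   s7     s7   s8 
   s8     s9  s10 
 * s9    s11   s8 
 * s10    s9  s10 
   s11   s11   s8 
(> = start, * = accepting)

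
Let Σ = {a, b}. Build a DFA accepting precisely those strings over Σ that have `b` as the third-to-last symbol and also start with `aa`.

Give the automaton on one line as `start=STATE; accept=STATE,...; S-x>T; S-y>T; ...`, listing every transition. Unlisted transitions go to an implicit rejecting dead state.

start=s0; accept=s7,s8,s9,s10; s0-a>s1; s0-b>s2; s1-a>s3; s1-b>s2; s2-a>s2; s2-b>s2; s3-a>s3; s3-b>s4; s4-a>s5; s4-b>s6; s5-a>s7; s5-b>s8; s6-a>s9; s6-b>s10; s7-a>s3; s7-b>s4; s8-a>s5; s8-b>s6; s9-a>s7; s9-b>s8; s10-a>s9; s10-b>s10

Handle the two conditions separately and then intersect. The first has 15 states tracking the last 3 symbols read; the second has 4 states tracking whether the input so far still matches the prefix `aa`. A product state is a pair (one from each), accepting exactly when both do. Equivalent product states are then merged.
          a    b  
>  s0     s1   s2 
   s1     s3   s2 
   s2     s2   s2 
   s3     s3   s4 
   s4     s5   s6 
   s5     s7   s8 
   s6     s9  s10 
 * s7     s3   s4 
 * s8     s5   s6 
 * s9     s7   s8 
 * s10    s9  s10 
(> = start, * = accepting)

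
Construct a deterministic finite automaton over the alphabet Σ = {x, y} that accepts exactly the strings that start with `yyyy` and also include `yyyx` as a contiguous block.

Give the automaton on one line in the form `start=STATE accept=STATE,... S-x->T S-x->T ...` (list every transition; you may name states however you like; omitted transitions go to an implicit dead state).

Run two small machines in parallel and take their product. The first has 6 states tracking whether the input so far still matches the prefix `yyyy`; the second has 5 states tracking whether and how much of `yyyx` has been seen. A product state is a pair (one from each), accepting exactly when both do. Minimizing collapses redundant product states.
A 7-state machine:
        x   y  
>  q0   q1  q2 
   q1   q1  q1 
   q2   q1  q3 
   q3   q1  q4 
   q4   q1  q5 
   q5   q6  q5 
 * q6   q6  q6 
(> = start, * = accepting)

start=q0 accept=q6 q0-x->q1 q0-y->q2 q1-x->q1 q1-y->q1 q2-x->q1 q2-y->q3 q3-x->q1 q3-y->q4 q4-x->q1 q4-y->q5 q5-x->q6 q5-y->q5 q6-x->q6 q6-y->q6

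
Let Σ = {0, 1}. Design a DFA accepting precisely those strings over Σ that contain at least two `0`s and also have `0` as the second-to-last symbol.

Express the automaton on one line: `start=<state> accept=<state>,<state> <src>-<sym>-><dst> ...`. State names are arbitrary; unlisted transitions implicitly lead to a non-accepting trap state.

Run two small machines in parallel and take their product. One (4 states) tracks the count of `0`s, saturating at 3; the other (7 states) tracks the last 2 symbols read. Each combined state is a pair, one component from each; accept when both components accept. Minimizing collapses redundant product states.
A 6-state machine:
       0  1 
>  A   B  A 
   B   C  D 
 * C   C  E 
   D   F  D 
 * E   F  D 
   F   C  E 
(> = start, * = accepting)

start=A accept=C,E A-0->B A-1->A B-0->C B-1->D C-0->C C-1->E D-0->F D-1->D E-0->F E-1->D F-0->C F-1->E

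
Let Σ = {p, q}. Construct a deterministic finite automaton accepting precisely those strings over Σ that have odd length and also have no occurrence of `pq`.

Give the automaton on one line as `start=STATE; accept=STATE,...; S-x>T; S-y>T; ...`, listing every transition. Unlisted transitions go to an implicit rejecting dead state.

Handle the two conditions separately and then intersect. One (2 states) tracks the input length modulo 2; the other (3 states) tracks partial matches of the forbidden pattern `pq`. Each combined state is a pair, one component from each; accept when both components accept.
A 6-state machine:
        p   q  
>  S0   S1  S2 
 * S1   S3  S4 
 * S2   S3  S0 
   S3   S1  S5 
   S4   S5  S5 
   S5   S4  S4 
(> = start, * = accepting)

start=S0; accept=S1,S2; S0-p>S1; S0-q>S2; S1-p>S3; S1-q>S4; S2-p>S3; S2-q>S0; S3-p>S1; S3-q>S5; S4-p>S5; S4-q>S5; S5-p>S4; S5-q>S4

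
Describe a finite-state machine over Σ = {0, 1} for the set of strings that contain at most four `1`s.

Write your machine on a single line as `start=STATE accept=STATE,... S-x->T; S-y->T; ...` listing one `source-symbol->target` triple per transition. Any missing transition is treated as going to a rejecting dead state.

Only the number of `1`s matters, and only up to 5. Make a chain q0 → q1 → q2 → q3 → q4 → q5 advanced by each `1` (with q5 absorbing); every other symbol self-loops. The accepting set is {q0, q1, q2, q3, q4}.
With 6 states:
        0   1  
>* q0   q0  q1 
 * q1   q1  q2 
 * q2   q2  q3 
 * q3   q3  q4 
 * q4   q4  q5 
   q5   q5  q5 
(> = start, * = accepting)

start=q0; accept=q0,q1,q2,q3,q4; q0-0->q0; q0-1->q1; q1-0->q1; q1-1->q2; q2-0->q2; q2-1->q3; q3-0->q3; q3-1->q4; q4-0->q4; q4-1->q5; q5-0->q5; q5-1->q5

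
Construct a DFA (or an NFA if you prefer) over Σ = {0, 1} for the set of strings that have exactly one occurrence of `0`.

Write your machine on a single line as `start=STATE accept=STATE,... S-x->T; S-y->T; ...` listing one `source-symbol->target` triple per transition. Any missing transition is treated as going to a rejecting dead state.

Count `0`s, saturating at 2: state A means no `0` yet, B means one `0` seen, C means more than one. Each `0` increments (capped at C); other symbols loop. Accept from {B}.
With 3 states:
       0  1 
>  A   B  A 
 * B   C  B 
   C   C  C 
(> = start, * = accepting)

start=A; accept=B; A-0->B; A-1->A; B-0->C; B-1->B; C-0->C; C-1->C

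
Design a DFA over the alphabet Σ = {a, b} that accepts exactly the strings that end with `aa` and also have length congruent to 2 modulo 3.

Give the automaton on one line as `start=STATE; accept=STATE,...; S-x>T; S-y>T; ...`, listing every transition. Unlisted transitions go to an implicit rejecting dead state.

Run two small machines in parallel and take their product. One (3 states) tracks how much of the suffix `aa` has currently been matched; the other (3 states) tracks the input length modulo 3. Each combined state is a pair, one component from each; accept when both components accept. Minimizing collapses redundant product states.
A 5-state machine:
        a   b  
>  q0   q1  q2 
   q1   q3  q4 
   q2   q4  q4 
 * q3   q0  q0 
   q4   q0  q0 
(> = start, * = accepting)

start=q0; accept=q3; q0-a>q1; q0-b>q2; q1-a>q3; q1-b>q4; q2-a>q4; q2-b>q4; q3-a>q0; q3-b>q0; q4-a>q0; q4-b>q0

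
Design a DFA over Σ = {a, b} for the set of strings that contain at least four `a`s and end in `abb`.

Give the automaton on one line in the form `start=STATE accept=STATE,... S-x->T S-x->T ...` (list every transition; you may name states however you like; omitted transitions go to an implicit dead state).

Run two small machines in parallel and take their product. One (6 states) tracks the count of `a`s, saturating at 5; the other (4 states) tracks how much of the suffix `abb` has currently been matched. Each combined state is a pair, one component from each; accept when both components accept.
A 21-state machine:
          a    b  
>  q0     q1   q0 
   q1     q2   q3 
   q2     q4   q5 
   q3     q2   q6 
   q4     q7   q8 
   q5     q4   q9 
   q6     q2  q10 
   q7    q11  q12 
   q8     q7  q13 
   q9     q4  q14 
   q10    q2  q10 
   q11   q11  q15 
   q12   q11  q16 
   q13    q7  q17 
   q14    q4  q14 
   q15   q11  q18 
 * q16   q11  q19 
   q17    q7  q17 
 * q18   q11  q20 
   q19   q11  q19 
   q20   q11  q20 
(> = start, * = accepting)

start=q0 accept=q16,q18 q0-a->q1 q0-b->q0 q1-a->q2 q1-b->q3 q2-a->q4 q2-b->q5 q3-a->q2 q3-b->q6 q4-a->q7 q4-b->q8 q5-a->q4 q5-b->q9 q6-a->q2 q6-b->q10 q7-a->q11 q7-b->q12 q8-a->q7 q8-b->q13 q9-a->q4 q9-b->q14 q10-a->q2 q10-b->q10 q11-a->q11 q11-b->q15 q12-a->q11 q12-b->q16 q13-a->q7 q13-b->q17 q14-a->q4 q14-b->q14 q15-a->q11 q15-b->q18 q16-a->q11 q16-b->q19 q17-a->q7 q17-b->q17 q18-a->q11 q18-b->q20 q19-a->q11 q19-b->q19 q20-a->q11 q20-b->q20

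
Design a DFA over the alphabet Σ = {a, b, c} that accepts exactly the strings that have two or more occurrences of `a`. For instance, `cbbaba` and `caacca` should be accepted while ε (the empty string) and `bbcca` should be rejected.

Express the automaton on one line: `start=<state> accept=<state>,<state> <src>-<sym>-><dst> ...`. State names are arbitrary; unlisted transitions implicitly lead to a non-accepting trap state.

start=q0 accept=q2,q3 q0-a->q1 q0-b->q0 q0-c->q0 q1-a->q2 q1-b->q1 q1-c->q1 q2-a->q3 q2-b->q2 q2-c->q2 q3-a->q3 q3-b->q3 q3-c->q3

Only the number of `a`s matters, and only up to 3. Make a chain q0 → q1 → q2 → q3 advanced by each `a` (with q3 absorbing); every other symbol self-loops. The accepting set is {q2, q3}.
        a   b   c  
>  q0   q1  q0  q0 
   q1   q2  q1  q1 
 * q2   q3  q2  q2 
 * q3   q3  q3  q3 
(> = start, * = accepting)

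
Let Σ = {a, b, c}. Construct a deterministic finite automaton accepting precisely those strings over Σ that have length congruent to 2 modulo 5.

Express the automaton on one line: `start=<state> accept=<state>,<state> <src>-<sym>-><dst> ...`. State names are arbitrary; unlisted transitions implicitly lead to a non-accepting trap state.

Count input length modulo 5: every symbol advances one step around the cycle S0 → S1 → S2 → S3 → S4 → S0. Accept at S2.
5 states suffice.
        a   b   c  
>  S0   S1  S1  S1 
   S1   S2  S2  S2 
 * S2   S3  S3  S3 
   S3   S4  S4  S4 
   S4   S0  S0  S0 
(> = start, * = accepting)

start=S0 accept=S2 S0-a->S1 S0-b->S1 S0-c->S1 S1-a->S2 S1-b->S2 S1-c->S2 S2-a->S3 S2-b->S3 S2-c->S3 S3-a->S4 S3-b->S4 S3-c->S4 S4-a->S0 S4-b->S0 S4-c->S0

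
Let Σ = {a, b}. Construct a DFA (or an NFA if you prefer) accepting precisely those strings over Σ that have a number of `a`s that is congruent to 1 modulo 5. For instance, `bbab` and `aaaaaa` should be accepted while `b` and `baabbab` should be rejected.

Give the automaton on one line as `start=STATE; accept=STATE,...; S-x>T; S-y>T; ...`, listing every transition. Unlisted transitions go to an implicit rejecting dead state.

Keep the running count of `a`s modulo 5: each `a` advances along the cycle S0 → S1 → S2 → S3 → S4 → S0 while other symbols loop. Accept at S1.
5 states suffice.
        a   b  
>  S0   S1  S0 
 * S1   S2  S1 
   S2   S3  S2 
   S3   S4  S3 
   S4   S0  S4 
(> = start, * = accepting)

start=S0; accept=S1; S0-a>S1; S0-b>S0; S1-a>S2; S1-b>S1; S2-a>S3; S2-b>S2; S3-a>S4; S3-b>S3; S4-a>S0; S4-b>S4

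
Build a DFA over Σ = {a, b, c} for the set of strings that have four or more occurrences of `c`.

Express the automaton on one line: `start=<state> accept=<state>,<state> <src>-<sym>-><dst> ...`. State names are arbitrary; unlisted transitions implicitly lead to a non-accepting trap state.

Count `c`s, saturating at 5: states S0 through S4 mean 0 through 4 `c`s seen; S5 means more than 4. Each `c` increments (capped at S5); other symbols loop. Accept from {S4, S5}.
        a   b   c  
>  S0   S0  S0  S1 
   S1   S1  S1  S2 
   S2   S2  S2  S3 
   S3   S3  S3  S4 
 * S4   S4  S4  S5 
 * S5   S5  S5  S5 
(> = start, * = accepting)

start=S0 accept=S4,S5 S0-a->S0 S0-b->S0 S0-c->S1 S1-a->S1 S1-b->S1 S1-c->S2 S2-a->S2 S2-b->S2 S2-c->S3 S3-a->S3 S3-b->S3 S3-c->S4 S4-a->S4 S4-b->S4 S4-c->S5 S5-a->S5 S5-b->S5 S5-c->S5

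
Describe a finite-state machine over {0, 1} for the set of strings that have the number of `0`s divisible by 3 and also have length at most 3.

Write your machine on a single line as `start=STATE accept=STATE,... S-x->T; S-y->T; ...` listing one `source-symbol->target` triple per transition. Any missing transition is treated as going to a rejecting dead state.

Run two small machines in parallel and take their product. The first has 3 states tracking the count of `0`s modulo 3; the second has 5 states tracking the input length, saturating at 4. A product state is a pair (one from each), accepting exactly when both do. After merging equivalent states the machine shrinks.
With 7 states:
        0   1  
>* q0   q1  q2 
   q1   q3  q4 
 * q2   q4  q5 
   q3   q6  q4 
   q4   q4  q4 
 * q5   q4  q6 
 * q6   q4  q4 
(> = start, * = accepting)

start=q0; accept=q0,q2,q5,q6; q0-0->q1; q0-1->q2; q1-0->q3; q1-1->q4; q2-0->q4; q2-1->q5; q3-0->q6; q3-1->q4; q4-0->q4; q4-1->q4; q5-0->q4; q5-1->q6; q6-0->q4; q6-1->q4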